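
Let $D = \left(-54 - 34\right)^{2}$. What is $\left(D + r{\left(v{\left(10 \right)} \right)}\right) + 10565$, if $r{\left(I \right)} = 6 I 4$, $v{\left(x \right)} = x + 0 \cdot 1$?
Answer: $18549$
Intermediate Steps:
$v{\left(x \right)} = x$ ($v{\left(x \right)} = x + 0 = x$)
$r{\left(I \right)} = 24 I$
$D = 7744$ ($D = \left(-88\right)^{2} = 7744$)
$\left(D + r{\left(v{\left(10 \right)} \right)}\right) + 10565 = \left(7744 + 24 \cdot 10\right) + 10565 = \left(7744 + 240\right) + 10565 = 7984 + 10565 = 18549$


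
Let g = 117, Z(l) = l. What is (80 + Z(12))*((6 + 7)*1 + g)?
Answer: 11960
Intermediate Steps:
(80 + Z(12))*((6 + 7)*1 + g) = (80 + 12)*((6 + 7)*1 + 117) = 92*(13*1 + 117) = 92*(13 + 117) = 92*130 = 11960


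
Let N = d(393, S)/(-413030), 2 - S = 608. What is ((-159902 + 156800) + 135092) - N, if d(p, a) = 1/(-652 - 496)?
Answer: 62584172495599/474158440 ≈ 1.3199e+5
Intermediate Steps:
S = -606 (S = 2 - 1*608 = 2 - 608 = -606)
d(p, a) = -1/1148 (d(p, a) = 1/(-1148) = -1/1148)
N = 1/474158440 (N = -1/1148/(-413030) = -1/1148*(-1/413030) = 1/474158440 ≈ 2.1090e-9)
((-159902 + 156800) + 135092) - N = ((-159902 + 156800) + 135092) - 1*1/474158440 = (-3102 + 135092) - 1/474158440 = 131990 - 1/474158440 = 62584172495599/474158440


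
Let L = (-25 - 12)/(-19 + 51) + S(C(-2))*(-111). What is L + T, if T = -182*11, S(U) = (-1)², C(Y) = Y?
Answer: -67653/32 ≈ -2114.2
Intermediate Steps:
S(U) = 1
T = -2002
L = -3589/32 (L = (-25 - 12)/(-19 + 51) + 1*(-111) = -37/32 - 111 = -3589/32 ≈ -112.16)
L + T = -3589/32 - 2002 = -67653/32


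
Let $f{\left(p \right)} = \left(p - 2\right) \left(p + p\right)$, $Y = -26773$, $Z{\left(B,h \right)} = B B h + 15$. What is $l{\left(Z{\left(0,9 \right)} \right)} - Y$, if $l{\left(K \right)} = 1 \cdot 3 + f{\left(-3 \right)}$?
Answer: $26806$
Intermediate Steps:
$Z{\left(B,h \right)} = 15 + h B^{2}$ ($Z{\left(B,h \right)} = B^{2} h + 15 = h B^{2} + 15 = 15 + h B^{2}$)
$f{\left(p \right)} = 2 p \left(-2 + p\right)$ ($f{\left(p \right)} = \left(-2 + p\right) 2 p = 2 p \left(-2 + p\right)$)
$l{\left(K \right)} = 33$ ($l{\left(K \right)} = 1 \cdot 3 + 2 \left(-3\right) \left(-2 - 3\right) = 3 + 2 \left(-3\right) \left(-5\right) = 3 + 30 = 33$)
$l{\left(Z{\left(0,9 \right)} \right)} - Y = 33 - -26773 = 33 + 26773 = 26806$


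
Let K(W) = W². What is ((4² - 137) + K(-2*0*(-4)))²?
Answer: 14641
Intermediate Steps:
((4² - 137) + K(-2*0*(-4)))² = ((4² - 137) + (-2*0*(-4))²)² = ((16 - 137) + (0*(-4))²)² = (-121 + 0²)² = (-121 + 0)² = (-121)² = 14641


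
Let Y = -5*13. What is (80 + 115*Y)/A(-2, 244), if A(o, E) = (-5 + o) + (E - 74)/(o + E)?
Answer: 298265/254 ≈ 1174.3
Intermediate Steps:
Y = -65
A(o, E) = -5 + o + (-74 + E)/(E + o) (A(o, E) = (-5 + o) + (-74 + E)/(E + o) = -5 + o + (-74 + E)/(E + o))
(80 + 115*Y)/A(-2, 244) = (80 + 115*(-65))/(((-74 + (-2)² - 5*(-2) - 4*244 + 244*(-2))/(244 - 2))) = (80 - 7475)/(((-74 + 4 + 10 - 976 - 488)/242)) = -7395/((1/242)*(-1524)) = -7395/(-762/121) = -7395*(-121/762) = 298265/254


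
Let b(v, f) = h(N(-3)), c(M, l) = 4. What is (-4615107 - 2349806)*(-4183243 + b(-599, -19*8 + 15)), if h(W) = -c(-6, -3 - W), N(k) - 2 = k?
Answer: 29135951412511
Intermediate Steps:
N(k) = 2 + k
h(W) = -4 (h(W) = -1*4 = -4)
b(v, f) = -4
(-4615107 - 2349806)*(-4183243 + b(-599, -19*8 + 15)) = (-4615107 - 2349806)*(-4183243 - 4) = -6964913*(-4183247) = 29135951412511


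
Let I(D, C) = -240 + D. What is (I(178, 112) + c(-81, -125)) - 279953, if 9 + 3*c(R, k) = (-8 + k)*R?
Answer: -276427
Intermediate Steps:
c(R, k) = -3 + R*(-8 + k)/3 (c(R, k) = -3 + ((-8 + k)*R)/3 = -3 + (R*(-8 + k))/3 = -3 + R*(-8 + k)/3)
(I(178, 112) + c(-81, -125)) - 279953 = ((-240 + 178) + (-3 - 8/3*(-81) + (1/3)*(-81)*(-125))) - 279953 = (-62 + (-3 + 216 + 3375)) - 279953 = (-62 + 3588) - 279953 = 3526 - 279953 = -276427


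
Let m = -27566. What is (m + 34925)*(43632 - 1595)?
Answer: 309350283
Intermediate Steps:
(m + 34925)*(43632 - 1595) = (-27566 + 34925)*(43632 - 1595) = 7359*42037 = 309350283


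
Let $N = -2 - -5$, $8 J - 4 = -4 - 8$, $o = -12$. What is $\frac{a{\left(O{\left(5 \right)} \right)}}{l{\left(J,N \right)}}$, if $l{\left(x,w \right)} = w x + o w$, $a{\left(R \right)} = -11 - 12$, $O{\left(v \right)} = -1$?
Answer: $\frac{23}{39} \approx 0.58974$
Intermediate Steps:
$a{\left(R \right)} = -23$
$J = -1$ ($J = \frac{1}{2} + \frac{-4 - 8}{8} = \frac{1}{2} + \frac{1}{8} \left(-12\right) = \frac{1}{2} - \frac{3}{2} = -1$)
$N = 3$ ($N = -2 + 5 = 3$)
$l{\left(x,w \right)} = - 12 w + w x$ ($l{\left(x,w \right)} = w x - 12 w = - 12 w + w x$)
$\frac{a{\left(O{\left(5 \right)} \right)}}{l{\left(J,N \right)}} = - \frac{23}{3 \left(-12 - 1\right)} = - \frac{23}{3 \left(-13\right)} = - \frac{23}{-39} = \left(-23\right) \left(- \frac{1}{39}\right) = \frac{23}{39}$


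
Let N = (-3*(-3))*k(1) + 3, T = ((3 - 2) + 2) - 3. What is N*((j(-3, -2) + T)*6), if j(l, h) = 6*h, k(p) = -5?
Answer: 3024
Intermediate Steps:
T = 0 (T = (1 + 2) - 3 = 3 - 3 = 0)
N = -42 (N = -3*(-3)*(-5) + 3 = 9*(-5) + 3 = -45 + 3 = -42)
N*((j(-3, -2) + T)*6) = -42*(6*(-2) + 0)*6 = -42*(-12 + 0)*6 = -(-504)*6 = -42*(-72) = 3024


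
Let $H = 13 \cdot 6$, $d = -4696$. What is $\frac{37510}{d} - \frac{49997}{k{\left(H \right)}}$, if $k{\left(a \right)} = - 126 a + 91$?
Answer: $- \frac{65224479}{22862476} \approx -2.8529$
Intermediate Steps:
$H = 78$
$k{\left(a \right)} = 91 - 126 a$
$\frac{37510}{d} - \frac{49997}{k{\left(H \right)}} = \frac{37510}{-4696} - \frac{49997}{91 - 9828} = 37510 \left(- \frac{1}{4696}\right) - \frac{49997}{91 - 9828} = - \frac{18755}{2348} - \frac{49997}{-9737} = - \frac{18755}{2348} - - \frac{49997}{9737} = - \frac{18755}{2348} + \frac{49997}{9737} = - \frac{65224479}{22862476}$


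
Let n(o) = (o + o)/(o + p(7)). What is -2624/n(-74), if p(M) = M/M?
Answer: -47888/37 ≈ -1294.3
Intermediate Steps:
p(M) = 1
n(o) = 2*o/(1 + o) (n(o) = (o + o)/(o + 1) = (2*o)/(1 + o) = 2*o/(1 + o))
-2624/n(-74) = -2624/(2*(-74)/(1 - 74)) = -2624/(2*(-74)/(-73)) = -2624/(2*(-74)*(-1/73)) = -2624/148/73 = -2624*73/148 = -47888/37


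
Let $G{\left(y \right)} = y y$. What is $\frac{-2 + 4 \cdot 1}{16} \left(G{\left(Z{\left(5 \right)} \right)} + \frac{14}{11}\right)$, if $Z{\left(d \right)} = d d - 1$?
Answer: $\frac{3175}{44} \approx 72.159$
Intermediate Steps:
$Z{\left(d \right)} = -1 + d^{2}$ ($Z{\left(d \right)} = d^{2} - 1 = -1 + d^{2}$)
$G{\left(y \right)} = y^{2}$
$\frac{-2 + 4 \cdot 1}{16} \left(G{\left(Z{\left(5 \right)} \right)} + \frac{14}{11}\right) = \frac{-2 + 4 \cdot 1}{16} \left(\left(-1 + 5^{2}\right)^{2} + \frac{14}{11}\right) = \left(-2 + 4\right) \frac{1}{16} \left(\left(-1 + 25\right)^{2} + 14 \cdot \frac{1}{11}\right) = 2 \cdot \frac{1}{16} \left(24^{2} + \frac{14}{11}\right) = \frac{576 + \frac{14}{11}}{8} = \frac{1}{8} \cdot \frac{6350}{11} = \frac{3175}{44}$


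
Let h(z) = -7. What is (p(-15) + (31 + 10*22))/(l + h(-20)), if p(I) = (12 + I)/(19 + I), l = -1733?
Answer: -1001/6960 ≈ -0.14382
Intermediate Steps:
p(I) = (12 + I)/(19 + I)
(p(-15) + (31 + 10*22))/(l + h(-20)) = ((12 - 15)/(19 - 15) + (31 + 10*22))/(-1733 - 7) = (-3/4 + (31 + 220))/(-1740) = ((¼)*(-3) + 251)*(-1/1740) = (-¾ + 251)*(-1/1740) = (1001/4)*(-1/1740) = -1001/6960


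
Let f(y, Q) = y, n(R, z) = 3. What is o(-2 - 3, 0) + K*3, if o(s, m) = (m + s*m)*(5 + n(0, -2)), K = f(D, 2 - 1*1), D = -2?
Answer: -6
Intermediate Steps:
K = -2
o(s, m) = 8*m + 8*m*s (o(s, m) = (m + s*m)*(5 + 3) = (m + m*s)*8 = 8*m + 8*m*s)
o(-2 - 3, 0) + K*3 = 8*0*(1 + (-2 - 3)) - 2*3 = 8*0*(1 - 5) - 6 = 8*0*(-4) - 6 = 0 - 6 = -6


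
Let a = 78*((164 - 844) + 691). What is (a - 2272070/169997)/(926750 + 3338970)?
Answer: 35896339/181289900710 ≈ 0.00019801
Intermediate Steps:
a = 858 (a = 78*(-680 + 691) = 78*11 = 858)
(a - 2272070/169997)/(926750 + 3338970) = (858 - 2272070/169997)/(926750 + 3338970) = (858 - 2272070*1/169997)/4265720 = (858 - 2272070/169997)*(1/4265720) = (143585356/169997)*(1/4265720) = 35896339/181289900710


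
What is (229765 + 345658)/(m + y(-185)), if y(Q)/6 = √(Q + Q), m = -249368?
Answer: -17936510333/7773051593 - 1726269*I*√370/31092206372 ≈ -2.3075 - 0.001068*I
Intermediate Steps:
y(Q) = 6*√2*√Q (y(Q) = 6*√(Q + Q) = 6*√(2*Q) = 6*(√2*√Q) = 6*√2*√Q)
(229765 + 345658)/(m + y(-185)) = (229765 + 345658)/(-249368 + 6*√2*√(-185)) = 575423/(-249368 + 6*√2*(I*√185)) = 575423/(-249368 + 6*I*√370)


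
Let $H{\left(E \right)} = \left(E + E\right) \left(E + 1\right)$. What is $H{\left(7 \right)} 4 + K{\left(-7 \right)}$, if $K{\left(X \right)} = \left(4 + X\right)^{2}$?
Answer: $457$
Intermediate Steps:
$H{\left(E \right)} = 2 E \left(1 + E\right)$
$H{\left(7 \right)} 4 + K{\left(-7 \right)} = 2 \cdot 7 \left(1 + 7\right) 4 + \left(4 - 7\right)^{2} = 2 \cdot 7 \cdot 8 \cdot 4 + \left(-3\right)^{2} = 112 \cdot 4 + 9 = 448 + 9 = 457$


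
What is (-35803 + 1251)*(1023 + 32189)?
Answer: -1147541024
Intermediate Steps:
(-35803 + 1251)*(1023 + 32189) = -34552*33212 = -1147541024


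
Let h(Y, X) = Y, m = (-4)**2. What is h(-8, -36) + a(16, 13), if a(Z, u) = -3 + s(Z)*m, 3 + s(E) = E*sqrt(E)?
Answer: 965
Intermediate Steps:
m = 16
s(E) = -3 + E**(3/2) (s(E) = -3 + E*sqrt(E) = -3 + E**(3/2))
a(Z, u) = -51 + 16*Z**(3/2) (a(Z, u) = -3 + (-3 + Z**(3/2))*16 = -3 + (-48 + 16*Z**(3/2)) = -51 + 16*Z**(3/2))
h(-8, -36) + a(16, 13) = -8 + (-51 + 16*16**(3/2)) = -8 + (-51 + 16*64) = -8 + (-51 + 1024) = -8 + 973 = 965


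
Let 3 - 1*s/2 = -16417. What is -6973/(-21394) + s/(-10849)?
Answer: -32996257/12215974 ≈ -2.7011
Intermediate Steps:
s = 32840 (s = 6 - 2*(-16417) = 6 + 32834 = 32840)
-6973/(-21394) + s/(-10849) = -6973/(-21394) + 32840/(-10849) = -6973*(-1/21394) + 32840*(-1/10849) = 367/1126 - 32840/10849 = -32996257/12215974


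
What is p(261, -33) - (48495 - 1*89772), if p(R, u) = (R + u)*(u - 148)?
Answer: 9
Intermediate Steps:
p(R, u) = (-148 + u)*(R + u) (p(R, u) = (R + u)*(-148 + u) = (-148 + u)*(R + u))
p(261, -33) - (48495 - 1*89772) = ((-33)**2 - 148*261 - 148*(-33) + 261*(-33)) - (48495 - 1*89772) = (1089 - 38628 + 4884 - 8613) - (48495 - 89772) = -41268 - 1*(-41277) = -41268 + 41277 = 9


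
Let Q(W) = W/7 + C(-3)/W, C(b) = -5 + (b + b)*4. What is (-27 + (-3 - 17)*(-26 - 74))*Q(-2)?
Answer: 392627/14 ≈ 28045.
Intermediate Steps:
C(b) = -5 + 8*b (C(b) = -5 + (2*b)*4 = -5 + 8*b)
Q(W) = -29/W + W/7 (Q(W) = W/7 + (-5 + 8*(-3))/W = W*(1/7) + (-5 - 24)/W = W/7 - 29/W = -29/W + W/7)
(-27 + (-3 - 17)*(-26 - 74))*Q(-2) = (-27 + (-3 - 17)*(-26 - 74))*(-29/(-2) + (1/7)*(-2)) = (-27 - 20*(-100))*(-29*(-1/2) - 2/7) = (-27 + 2000)*(29/2 - 2/7) = 1973*(199/14) = 392627/14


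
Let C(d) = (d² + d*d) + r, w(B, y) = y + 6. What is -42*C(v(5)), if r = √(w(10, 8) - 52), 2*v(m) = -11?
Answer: -2541 - 42*I*√38 ≈ -2541.0 - 258.91*I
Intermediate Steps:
w(B, y) = 6 + y
v(m) = -11/2 (v(m) = (½)*(-11) = -11/2)
r = I*√38 (r = √((6 + 8) - 52) = √(14 - 52) = √(-38) = I*√38 ≈ 6.1644*I)
C(d) = 2*d² + I*√38 (C(d) = (d² + d*d) + I*√38 = (d² + d²) + I*√38 = 2*d² + I*√38)
-42*C(v(5)) = -42*(2*(-11/2)² + I*√38) = -42*(2*(121/4) + I*√38) = -42*(121/2 + I*√38) = -2541 - 42*I*√38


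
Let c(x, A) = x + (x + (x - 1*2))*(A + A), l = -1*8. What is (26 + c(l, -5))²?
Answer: 39204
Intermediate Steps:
l = -8
c(x, A) = x + 2*A*(-2 + 2*x) (c(x, A) = x + (x + (x - 2))*(2*A) = x + (x + (-2 + x))*(2*A) = x + (-2 + 2*x)*(2*A) = x + 2*A*(-2 + 2*x))
(26 + c(l, -5))² = (26 + (-8 - 4*(-5) + 4*(-5)*(-8)))² = (26 + (-8 + 20 + 160))² = (26 + 172)² = 198² = 39204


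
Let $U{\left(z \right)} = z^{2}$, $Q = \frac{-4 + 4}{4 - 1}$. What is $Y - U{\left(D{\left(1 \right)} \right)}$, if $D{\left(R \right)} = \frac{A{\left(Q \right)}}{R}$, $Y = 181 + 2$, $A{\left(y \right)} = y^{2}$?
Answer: $183$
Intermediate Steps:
$Q = 0$ ($Q = \frac{0}{3} = 0 \cdot \frac{1}{3} = 0$)
$Y = 183$
$D{\left(R \right)} = 0$ ($D{\left(R \right)} = \frac{0^{2}}{R} = \frac{0}{R} = 0$)
$Y - U{\left(D{\left(1 \right)} \right)} = 183 - 0^{2} = 183 - 0 = 183 + 0 = 183$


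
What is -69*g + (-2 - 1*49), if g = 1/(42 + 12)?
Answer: -941/18 ≈ -52.278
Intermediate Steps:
g = 1/54 ≈ 0.018519
-69*g + (-2 - 1*49) = -69*1/54 + (-2 - 1*49) = -23/18 + (-2 - 49) = -23/18 - 51 = -941/18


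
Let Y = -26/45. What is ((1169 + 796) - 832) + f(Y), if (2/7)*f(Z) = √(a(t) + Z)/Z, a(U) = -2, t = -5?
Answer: 1133 - 21*I*√145/26 ≈ 1133.0 - 9.7259*I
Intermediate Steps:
Y = -26/45 (Y = -26*1/45 = -26/45 ≈ -0.57778)
f(Z) = 7*√(-2 + Z)/(2*Z) (f(Z) = 7*(√(-2 + Z)/Z)/2 = 7*√(-2 + Z)/(2*Z))
((1169 + 796) - 832) + f(Y) = ((1169 + 796) - 832) + 7*√(-2 - 26/45)/(2*(-26/45)) = (1965 - 832) + (7/2)*(-45/26)*√(-116/45) = 1133 + (7/2)*(-45/26)*(2*I*√145/15) = 1133 - 21*I*√145/26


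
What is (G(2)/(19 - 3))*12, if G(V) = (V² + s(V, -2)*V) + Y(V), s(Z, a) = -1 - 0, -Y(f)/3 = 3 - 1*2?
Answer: -¾ ≈ -0.75000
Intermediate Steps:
Y(f) = -3 (Y(f) = -3*(3 - 1*2) = -3*(3 - 2) = -3*1 = -3)
s(Z, a) = -1 (s(Z, a) = -1 - 1*0 = -1 + 0 = -1)
G(V) = -3 + V² - V (G(V) = (V² - V) - 3 = -3 + V² - V)
(G(2)/(19 - 3))*12 = ((-3 + 2² - 1*2)/(19 - 3))*12 = ((-3 + 4 - 2)/16)*12 = ((1/16)*(-1))*12 = -1/16*12 = -¾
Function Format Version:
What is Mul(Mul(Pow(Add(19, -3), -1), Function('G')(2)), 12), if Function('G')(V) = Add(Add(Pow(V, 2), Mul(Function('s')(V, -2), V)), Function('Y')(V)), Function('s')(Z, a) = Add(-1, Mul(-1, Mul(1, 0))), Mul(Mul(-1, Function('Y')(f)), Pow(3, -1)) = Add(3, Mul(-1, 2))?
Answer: Rational(-3, 4) ≈ -0.75000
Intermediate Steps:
Function('Y')(f) = -3 (Function('Y')(f) = Mul(-3, Add(3, Mul(-1, 2))) = Mul(-3, Add(3, -2)) = Mul(-3, 1) = -3)
Function('s')(Z, a) = -1 (Function('s')(Z, a) = Add(-1, Mul(-1, 0)) = Add(-1, 0) = -1)
Function('G')(V) = Add(-3, Pow(V, 2), Mul(-1, V)) (Function('G')(V) = Add(Add(Pow(V, 2), Mul(-1, V)), -3) = Add(-3, Pow(V, 2), Mul(-1, V)))
Mul(Mul(Pow(Add(19, -3), -1), Function('G')(2)), 12) = Mul(Mul(Pow(Add(19, -3), -1), Add(-3, Pow(2, 2), Mul(-1, 2))), 12) = Mul(Mul(Pow(16, -1), Add(-3, 4, -2)), 12) = Mul(Mul(Rational(1, 16), -1), 12) = Mul(Rational(-1, 16), 12) = Rational(-3, 4)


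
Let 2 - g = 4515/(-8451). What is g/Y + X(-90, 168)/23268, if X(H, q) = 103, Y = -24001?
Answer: 2265934633/524389496652 ≈ 0.0043211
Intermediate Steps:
g = 7139/2817 (g = 2 - 4515/(-8451) = 2 - 4515*(-1)/8451 = 2 - 1*(-1505/2817) = 2 + 1505/2817 = 7139/2817 ≈ 2.5343)
g/Y + X(-90, 168)/23268 = (7139/2817)/(-24001) + 103/23268 = (7139/2817)*(-1/24001) + 103*(1/23268) = -7139/67610817 + 103/23268 = 2265934633/524389496652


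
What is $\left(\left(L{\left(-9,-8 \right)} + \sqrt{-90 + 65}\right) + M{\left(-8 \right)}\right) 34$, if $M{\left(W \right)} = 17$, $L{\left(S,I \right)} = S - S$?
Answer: $578 + 170 i \approx 578.0 + 170.0 i$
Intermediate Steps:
$L{\left(S,I \right)} = 0$
$\left(\left(L{\left(-9,-8 \right)} + \sqrt{-90 + 65}\right) + M{\left(-8 \right)}\right) 34 = \left(\left(0 + \sqrt{-90 + 65}\right) + 17\right) 34 = \left(\left(0 + \sqrt{-25}\right) + 17\right) 34 = \left(\left(0 + 5 i\right) + 17\right) 34 = \left(5 i + 17\right) 34 = \left(17 + 5 i\right) 34 = 578 + 170 i$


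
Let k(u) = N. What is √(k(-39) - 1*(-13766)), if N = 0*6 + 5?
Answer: √13771 ≈ 117.35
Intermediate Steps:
N = 5 (N = 0 + 5 = 5)
k(u) = 5
√(k(-39) - 1*(-13766)) = √(5 - 1*(-13766)) = √(5 + 13766) = √13771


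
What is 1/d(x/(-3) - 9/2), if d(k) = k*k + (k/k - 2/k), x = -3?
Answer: 28/387 ≈ 0.072351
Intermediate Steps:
d(k) = 1 + k² - 2/k (d(k) = k² + (1 - 2/k) = 1 + k² - 2/k)
1/d(x/(-3) - 9/2) = 1/((-2 + (-3/(-3) - 9/2) + (-3/(-3) - 9/2)³)/(-3/(-3) - 9/2)) = 1/((-2 + (-3*(-⅓) - 9*½) + (-3*(-⅓) - 9*½)³)/(-3*(-⅓) - 9*½)) = 1/((-2 + (1 - 9/2) + (1 - 9/2)³)/(1 - 9/2)) = 1/((-2 - 7/2 + (-7/2)³)/(-7/2)) = 1/(-2*(-2 - 7/2 - 343/8)/7) = 1/(-2/7*(-387/8)) = 1/(387/28) = 28/387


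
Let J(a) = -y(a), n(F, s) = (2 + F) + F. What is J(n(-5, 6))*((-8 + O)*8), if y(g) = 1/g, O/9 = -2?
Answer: -26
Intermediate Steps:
O = -18 (O = 9*(-2) = -18)
y(g) = 1/g
n(F, s) = 2 + 2*F
J(a) = -1/a
J(n(-5, 6))*((-8 + O)*8) = (-1/(2 + 2*(-5)))*((-8 - 18)*8) = (-1/(2 - 10))*(-26*8) = -1/(-8)*(-208) = -1*(-⅛)*(-208) = (⅛)*(-208) = -26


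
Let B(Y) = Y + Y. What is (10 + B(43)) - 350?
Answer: -254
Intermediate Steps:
B(Y) = 2*Y
(10 + B(43)) - 350 = (10 + 2*43) - 350 = (10 + 86) - 350 = 96 - 350 = -254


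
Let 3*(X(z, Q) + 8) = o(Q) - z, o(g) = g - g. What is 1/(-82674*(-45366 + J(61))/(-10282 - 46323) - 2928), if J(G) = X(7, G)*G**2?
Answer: -56605/7095170982 ≈ -7.9780e-6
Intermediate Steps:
o(g) = 0
X(z, Q) = -8 - z/3 (X(z, Q) = -8 + (0 - z)/3 = -8 + (-z)/3 = -8 - z/3)
J(G) = -31*G**2/3 (J(G) = (-8 - 1/3*7)*G**2 = (-8 - 7/3)*G**2 = -31*G**2/3)
1/(-82674*(-45366 + J(61))/(-10282 - 46323) - 2928) = 1/(-82674*(-45366 - 31/3*61**2)/(-10282 - 46323) - 2928) = 1/(-82674/((-56605/(-45366 - 31/3*3721))) - 2928) = 1/(-82674/((-56605/(-45366 - 115351/3))) - 2928) = 1/(-82674/((-56605/(-251449/3))) - 2928) = 1/(-82674/((-56605*(-3/251449))) - 2928) = 1/(-82674/169815/251449 - 2928) = 1/(-82674*251449/169815 - 2928) = 1/(-6929431542/56605 - 2928) = 1/(-7095170982/56605) = -56605/7095170982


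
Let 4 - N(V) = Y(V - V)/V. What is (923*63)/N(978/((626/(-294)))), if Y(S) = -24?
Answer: 1393308189/94592 ≈ 14730.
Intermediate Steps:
N(V) = 4 + 24/V (N(V) = 4 - (-24)/V = 4 + 24/V)
(923*63)/N(978/((626/(-294)))) = (923*63)/(4 + 24/((978/((626/(-294)))))) = 58149/(4 + 24/((978/((626*(-1/294)))))) = 58149/(4 + 24/((978/(-313/147)))) = 58149/(4 + 24/((978*(-147/313)))) = 58149/(4 + 24/(-143766/313)) = 58149/(4 + 24*(-313/143766)) = 58149/(4 - 1252/23961) = 58149/(94592/23961) = 58149*(23961/94592) = 1393308189/94592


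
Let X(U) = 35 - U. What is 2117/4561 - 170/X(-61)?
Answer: -286069/218928 ≈ -1.3067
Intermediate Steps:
2117/4561 - 170/X(-61) = 2117/4561 - 170/(35 - 1*(-61)) = 2117*(1/4561) - 170/(35 + 61) = 2117/4561 - 170/96 = 2117/4561 - 170*1/96 = 2117/4561 - 85/48 = -286069/218928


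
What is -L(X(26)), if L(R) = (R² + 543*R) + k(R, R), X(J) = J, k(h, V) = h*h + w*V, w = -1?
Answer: -15444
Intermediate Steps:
k(h, V) = h² - V (k(h, V) = h*h - V = h² - V)
L(R) = 2*R² + 542*R (L(R) = (R² + 543*R) + (R² - R) = 2*R² + 542*R)
-L(X(26)) = -2*26*(271 + 26) = -2*26*297 = -1*15444 = -15444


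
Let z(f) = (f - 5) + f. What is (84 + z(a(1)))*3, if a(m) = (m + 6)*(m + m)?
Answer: 321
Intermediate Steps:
a(m) = 2*m*(6 + m) (a(m) = (6 + m)*(2*m) = 2*m*(6 + m))
z(f) = -5 + 2*f (z(f) = (-5 + f) + f = -5 + 2*f)
(84 + z(a(1)))*3 = (84 + (-5 + 2*(2*1*(6 + 1))))*3 = (84 + (-5 + 2*(2*1*7)))*3 = (84 + (-5 + 2*14))*3 = (84 + (-5 + 28))*3 = (84 + 23)*3 = 107*3 = 321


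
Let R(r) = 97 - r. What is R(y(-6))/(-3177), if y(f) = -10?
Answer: -107/3177 ≈ -0.033680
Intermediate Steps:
R(y(-6))/(-3177) = (97 - 1*(-10))/(-3177) = (97 + 10)*(-1/3177) = 107*(-1/3177) = -107/3177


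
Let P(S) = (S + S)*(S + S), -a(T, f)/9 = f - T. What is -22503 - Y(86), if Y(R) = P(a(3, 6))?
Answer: -25419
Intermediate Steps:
a(T, f) = -9*f + 9*T (a(T, f) = -9*(f - T) = -9*f + 9*T)
P(S) = 4*S**2 (P(S) = (2*S)*(2*S) = 4*S**2)
Y(R) = 2916 (Y(R) = 4*(-9*6 + 9*3)**2 = 4*(-54 + 27)**2 = 4*(-27)**2 = 4*729 = 2916)
-22503 - Y(86) = -22503 - 1*2916 = -22503 - 2916 = -25419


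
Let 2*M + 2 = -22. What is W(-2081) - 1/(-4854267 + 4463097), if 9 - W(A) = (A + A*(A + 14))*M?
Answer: 20181305618371/391170 ≈ 5.1592e+7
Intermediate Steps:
M = -12 (M = -1 + (½)*(-22) = -1 - 11 = -12)
W(A) = 9 + 12*A + 12*A*(14 + A) (W(A) = 9 - (A + A*(A + 14))*(-12) = 9 - (A + A*(14 + A))*(-12) = 9 - (-12*A - 12*A*(14 + A)) = 9 + (12*A + 12*A*(14 + A)) = 9 + 12*A + 12*A*(14 + A))
W(-2081) - 1/(-4854267 + 4463097) = (9 + 12*(-2081)² + 180*(-2081)) - 1/(-4854267 + 4463097) = (9 + 12*4330561 - 374580) - 1/(-391170) = (9 + 51966732 - 374580) - 1*(-1/391170) = 51592161 + 1/391170 = 20181305618371/391170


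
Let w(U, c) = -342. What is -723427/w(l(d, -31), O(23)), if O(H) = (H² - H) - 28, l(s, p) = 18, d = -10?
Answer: 723427/342 ≈ 2115.3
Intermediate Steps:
O(H) = -28 + H² - H
-723427/w(l(d, -31), O(23)) = -723427/(-342) = -723427*(-1/342) = 723427/342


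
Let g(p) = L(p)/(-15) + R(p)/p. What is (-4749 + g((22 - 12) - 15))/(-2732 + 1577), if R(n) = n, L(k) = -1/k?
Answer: 356101/86625 ≈ 4.1108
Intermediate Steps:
g(p) = 1 + 1/(15*p) (g(p) = -1/p/(-15) + p/p = -1/p*(-1/15) + 1 = 1/(15*p) + 1 = 1 + 1/(15*p))
(-4749 + g((22 - 12) - 15))/(-2732 + 1577) = (-4749 + (1/15 + ((22 - 12) - 15))/((22 - 12) - 15))/(-2732 + 1577) = (-4749 + (1/15 + (10 - 15))/(10 - 15))/(-1155) = (-4749 + (1/15 - 5)/(-5))*(-1/1155) = (-4749 - ⅕*(-74/15))*(-1/1155) = (-4749 + 74/75)*(-1/1155) = -356101/75*(-1/1155) = 356101/86625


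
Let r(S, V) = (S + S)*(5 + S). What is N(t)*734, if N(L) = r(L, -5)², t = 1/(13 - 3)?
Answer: 954567/1250 ≈ 763.65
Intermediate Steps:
t = ⅒ (t = 1/10 = ⅒ ≈ 0.10000)
r(S, V) = 2*S*(5 + S) (r(S, V) = (2*S)*(5 + S) = 2*S*(5 + S))
N(L) = 4*L²*(5 + L)² (N(L) = (2*L*(5 + L))² = 4*L²*(5 + L)²)
N(t)*734 = (4*(⅒)²*(5 + ⅒)²)*734 = (4*(1/100)*(51/10)²)*734 = (4*(1/100)*(2601/100))*734 = (2601/2500)*734 = 954567/1250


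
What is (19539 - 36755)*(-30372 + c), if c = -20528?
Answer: 876294400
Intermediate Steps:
(19539 - 36755)*(-30372 + c) = (19539 - 36755)*(-30372 - 20528) = -17216*(-50900) = 876294400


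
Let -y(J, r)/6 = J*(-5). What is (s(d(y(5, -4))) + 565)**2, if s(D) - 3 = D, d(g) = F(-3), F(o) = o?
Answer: 319225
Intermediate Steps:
y(J, r) = 30*J (y(J, r) = -6*J*(-5) = -(-30)*J = 30*J)
d(g) = -3
s(D) = 3 + D
(s(d(y(5, -4))) + 565)**2 = ((3 - 3) + 565)**2 = (0 + 565)**2 = 565**2 = 319225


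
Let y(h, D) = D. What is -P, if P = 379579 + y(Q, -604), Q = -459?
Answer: -378975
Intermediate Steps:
P = 378975 (P = 379579 - 604 = 378975)
-P = -1*378975 = -378975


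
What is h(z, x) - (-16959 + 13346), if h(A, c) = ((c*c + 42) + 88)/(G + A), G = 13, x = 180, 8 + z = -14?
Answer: -13/9 ≈ -1.4444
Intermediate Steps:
z = -22 (z = -8 - 14 = -22)
h(A, c) = (130 + c²)/(13 + A) (h(A, c) = ((c*c + 42) + 88)/(13 + A) = ((c² + 42) + 88)/(13 + A) = ((42 + c²) + 88)/(13 + A) = (130 + c²)/(13 + A))
h(z, x) - (-16959 + 13346) = (130 + 180²)/(13 - 22) - (-16959 + 13346) = (130 + 32400)/(-9) - 1*(-3613) = -⅑*32530 + 3613 = -32530/9 + 3613 = -13/9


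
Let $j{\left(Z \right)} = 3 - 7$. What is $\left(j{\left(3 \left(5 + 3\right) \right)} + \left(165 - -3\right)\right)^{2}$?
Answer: $26896$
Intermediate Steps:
$j{\left(Z \right)} = -4$ ($j{\left(Z \right)} = 3 - 7 = -4$)
$\left(j{\left(3 \left(5 + 3\right) \right)} + \left(165 - -3\right)\right)^{2} = \left(-4 + \left(165 - -3\right)\right)^{2} = \left(-4 + \left(165 + 3\right)\right)^{2} = \left(-4 + 168\right)^{2} = 164^{2} = 26896$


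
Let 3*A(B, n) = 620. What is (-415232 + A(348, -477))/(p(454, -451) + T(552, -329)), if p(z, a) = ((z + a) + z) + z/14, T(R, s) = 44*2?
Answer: -4357766/6063 ≈ -718.75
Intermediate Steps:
T(R, s) = 88
A(B, n) = 620/3 (A(B, n) = (⅓)*620 = 620/3)
p(z, a) = a + 29*z/14 (p(z, a) = ((a + z) + z) + z*(1/14) = (a + 2*z) + z/14 = a + 29*z/14)
(-415232 + A(348, -477))/(p(454, -451) + T(552, -329)) = (-415232 + 620/3)/((-451 + (29/14)*454) + 88) = -1245076/(3*((-451 + 6583/7) + 88)) = -1245076/(3*(3426/7 + 88)) = -1245076/(3*4042/7) = -1245076/3*7/4042 = -4357766/6063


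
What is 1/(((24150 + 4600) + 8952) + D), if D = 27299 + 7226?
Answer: 1/72227 ≈ 1.3845e-5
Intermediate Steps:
D = 34525
1/(((24150 + 4600) + 8952) + D) = 1/(((24150 + 4600) + 8952) + 34525) = 1/((28750 + 8952) + 34525) = 1/(37702 + 34525) = 1/72227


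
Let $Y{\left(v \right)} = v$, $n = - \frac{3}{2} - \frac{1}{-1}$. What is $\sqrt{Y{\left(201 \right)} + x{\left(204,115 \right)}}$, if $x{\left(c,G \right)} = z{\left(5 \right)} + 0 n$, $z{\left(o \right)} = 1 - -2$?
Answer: $2 \sqrt{51} \approx 14.283$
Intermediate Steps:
$n = - \frac{1}{2}$ ($n = \left(-3\right) \frac{1}{2} - -1 = - \frac{3}{2} + 1 = - \frac{1}{2} \approx -0.5$)
$z{\left(o \right)} = 3$ ($z{\left(o \right)} = 1 + 2 = 3$)
$x{\left(c,G \right)} = 3$ ($x{\left(c,G \right)} = 3 + 0 \left(- \frac{1}{2}\right) = 3 + 0 = 3$)
$\sqrt{Y{\left(201 \right)} + x{\left(204,115 \right)}} = \sqrt{201 + 3} = \sqrt{204} = 2 \sqrt{51}$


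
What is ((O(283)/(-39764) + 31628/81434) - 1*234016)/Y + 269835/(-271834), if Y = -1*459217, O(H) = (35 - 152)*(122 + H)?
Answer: -48814776499568074191/101054945986313057332 ≈ -0.48305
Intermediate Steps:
O(H) = -14274 - 117*H (O(H) = -117*(122 + H) = -14274 - 117*H)
Y = -459217
((O(283)/(-39764) + 31628/81434) - 1*234016)/Y + 269835/(-271834) = (((-14274 - 117*283)/(-39764) + 31628/81434) - 1*234016)/(-459217) + 269835/(-271834) = (((-14274 - 33111)*(-1/39764) + 31628*(1/81434)) - 234016)*(-1/459217) + 269835*(-1/271834) = ((-47385*(-1/39764) + 15814/40717) - 234016)*(-1/459217) - 269835/271834 = ((47385/39764 + 15814/40717) - 234016)*(-1/459217) - 269835/271834 = (2558202941/1619070788 - 234016)*(-1/459217) - 269835/271834 = -378885911321667/1619070788*(-1/459217) - 269835/271834 = 378885911321667/743504830052996 - 269835/271834 = -48814776499568074191/101054945986313057332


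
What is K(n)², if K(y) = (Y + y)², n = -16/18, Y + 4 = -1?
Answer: 7890481/6561 ≈ 1202.6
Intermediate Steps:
Y = -5 (Y = -4 - 1 = -5)
n = -8/9 (n = -16*1/18 = -8/9 ≈ -0.88889)
K(y) = (-5 + y)²
K(n)² = ((-5 - 8/9)²)² = ((-53/9)²)² = (2809/81)² = 7890481/6561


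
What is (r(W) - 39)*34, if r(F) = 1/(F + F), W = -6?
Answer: -7973/6 ≈ -1328.8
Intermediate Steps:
r(F) = 1/(2*F)
(r(W) - 39)*34 = ((1/2)/(-6) - 39)*34 = ((1/2)*(-1/6) - 39)*34 = (-1/12 - 39)*34 = -469/12*34 = -7973/6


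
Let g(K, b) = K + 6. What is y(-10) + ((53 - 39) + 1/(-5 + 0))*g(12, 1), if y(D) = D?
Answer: 1192/5 ≈ 238.40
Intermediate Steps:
g(K, b) = 6 + K
y(-10) + ((53 - 39) + 1/(-5 + 0))*g(12, 1) = -10 + ((53 - 39) + 1/(-5 + 0))*(6 + 12) = -10 + (14 + 1/(-5))*18 = -10 + (14 - ⅕)*18 = -10 + (69/5)*18 = -10 + 1242/5 = 1192/5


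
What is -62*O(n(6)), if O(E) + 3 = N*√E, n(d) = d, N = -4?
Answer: 186 + 248*√6 ≈ 793.47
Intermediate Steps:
O(E) = -3 - 4*√E
-62*O(n(6)) = -62*(-3 - 4*√6) = 186 + 248*√6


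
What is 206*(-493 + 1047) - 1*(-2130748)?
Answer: 2244872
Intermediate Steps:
206*(-493 + 1047) - 1*(-2130748) = 206*554 + 2130748 = 114124 + 2130748 = 2244872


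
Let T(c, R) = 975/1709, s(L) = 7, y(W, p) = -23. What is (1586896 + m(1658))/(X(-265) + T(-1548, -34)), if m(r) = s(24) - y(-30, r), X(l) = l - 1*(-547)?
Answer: 2712056534/482913 ≈ 5616.0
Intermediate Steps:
X(l) = 547 + l (X(l) = l + 547 = 547 + l)
m(r) = 30 (m(r) = 7 - 1*(-23) = 7 + 23 = 30)
T(c, R) = 975/1709 (T(c, R) = 975*(1/1709) = 975/1709)
(1586896 + m(1658))/(X(-265) + T(-1548, -34)) = (1586896 + 30)/((547 - 265) + 975/1709) = 1586926/(282 + 975/1709) = 1586926/(482913/1709) = 1586926*(1709/482913) = 2712056534/482913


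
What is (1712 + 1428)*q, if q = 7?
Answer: 21980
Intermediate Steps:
(1712 + 1428)*q = (1712 + 1428)*7 = 3140*7 = 21980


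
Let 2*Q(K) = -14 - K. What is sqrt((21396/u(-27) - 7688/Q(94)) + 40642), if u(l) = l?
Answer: sqrt(3239346)/9 ≈ 199.98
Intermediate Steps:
Q(K) = -7 - K/2 (Q(K) = (-14 - K)/2 = -7 - K/2)
sqrt((21396/u(-27) - 7688/Q(94)) + 40642) = sqrt((21396/(-27) - 7688/(-7 - 1/2*94)) + 40642) = sqrt((21396*(-1/27) - 7688/(-7 - 47)) + 40642) = sqrt((-7132/9 - 7688/(-54)) + 40642) = sqrt((-7132/9 - 7688*(-1/54)) + 40642) = sqrt((-7132/9 + 3844/27) + 40642) = sqrt(-17552/27 + 40642) = sqrt(1079782/27) = sqrt(3239346)/9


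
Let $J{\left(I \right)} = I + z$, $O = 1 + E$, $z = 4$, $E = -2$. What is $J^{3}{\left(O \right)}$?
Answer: $27$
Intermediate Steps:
$O = -1$ ($O = 1 - 2 = -1$)
$J{\left(I \right)} = 4 + I$ ($J{\left(I \right)} = I + 4 = 4 + I$)
$J^{3}{\left(O \right)} = \left(4 - 1\right)^{3} = 3^{3} = 27$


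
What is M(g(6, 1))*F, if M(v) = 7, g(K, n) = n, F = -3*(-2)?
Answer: 42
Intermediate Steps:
F = 6
M(g(6, 1))*F = 7*6 = 42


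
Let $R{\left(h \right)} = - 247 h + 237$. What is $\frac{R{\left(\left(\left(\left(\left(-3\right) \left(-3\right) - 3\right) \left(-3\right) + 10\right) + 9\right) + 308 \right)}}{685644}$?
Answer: $- \frac{12681}{114274} \approx -0.11097$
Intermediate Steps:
$R{\left(h \right)} = 237 - 247 h$
$\frac{R{\left(\left(\left(\left(\left(-3\right) \left(-3\right) - 3\right) \left(-3\right) + 10\right) + 9\right) + 308 \right)}}{685644} = \frac{237 - 247 \left(\left(\left(\left(\left(-3\right) \left(-3\right) - 3\right) \left(-3\right) + 10\right) + 9\right) + 308\right)}{685644} = \left(237 - 247 \left(\left(\left(\left(9 - 3\right) \left(-3\right) + 10\right) + 9\right) + 308\right)\right) \frac{1}{685644} = \left(237 - 247 \left(\left(\left(6 \left(-3\right) + 10\right) + 9\right) + 308\right)\right) \frac{1}{685644} = \left(237 - 247 \left(\left(\left(-18 + 10\right) + 9\right) + 308\right)\right) \frac{1}{685644} = \left(237 - 247 \left(\left(-8 + 9\right) + 308\right)\right) \frac{1}{685644} = \left(237 - 247 \left(1 + 308\right)\right) \frac{1}{685644} = \left(237 - 76323\right) \frac{1}{685644} = \left(-76086\right) \frac{1}{685644} = - \frac{12681}{114274}$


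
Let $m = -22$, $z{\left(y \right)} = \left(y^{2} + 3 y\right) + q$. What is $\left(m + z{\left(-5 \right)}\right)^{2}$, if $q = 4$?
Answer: $64$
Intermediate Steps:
$z{\left(y \right)} = 4 + y^{2} + 3 y$ ($z{\left(y \right)} = \left(y^{2} + 3 y\right) + 4 = 4 + y^{2} + 3 y$)
$\left(m + z{\left(-5 \right)}\right)^{2} = \left(-22 + \left(4 + \left(-5\right)^{2} + 3 \left(-5\right)\right)\right)^{2} = \left(-22 + \left(4 + 25 - 15\right)\right)^{2} = \left(-22 + 14\right)^{2} = \left(-8\right)^{2} = 64$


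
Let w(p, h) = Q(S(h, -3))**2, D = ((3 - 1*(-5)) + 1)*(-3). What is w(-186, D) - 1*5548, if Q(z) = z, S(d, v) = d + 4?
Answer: -5019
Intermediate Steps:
S(d, v) = 4 + d
D = -27 (D = ((3 + 5) + 1)*(-3) = (8 + 1)*(-3) = 9*(-3) = -27)
w(p, h) = (4 + h)**2
w(-186, D) - 1*5548 = (4 - 27)**2 - 1*5548 = (-23)**2 - 5548 = 529 - 5548 = -5019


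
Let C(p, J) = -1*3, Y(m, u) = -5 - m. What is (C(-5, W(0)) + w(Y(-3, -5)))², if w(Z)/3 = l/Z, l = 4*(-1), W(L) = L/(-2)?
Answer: 9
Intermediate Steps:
W(L) = -L/2 (W(L) = L*(-½) = -L/2)
l = -4
w(Z) = -12/Z (w(Z) = 3*(-4/Z) = -12/Z)
C(p, J) = -3
(C(-5, W(0)) + w(Y(-3, -5)))² = (-3 - 12/(-5 - 1*(-3)))² = (-3 - 12/(-5 + 3))² = (-3 - 12/(-2))² = (-3 - 12*(-½))² = (-3 + 6)² = 3² = 9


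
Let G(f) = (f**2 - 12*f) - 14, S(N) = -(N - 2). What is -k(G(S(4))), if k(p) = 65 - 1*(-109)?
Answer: -174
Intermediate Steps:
S(N) = 2 - N (S(N) = -(-2 + N) = 2 - N)
G(f) = -14 + f**2 - 12*f
k(p) = 174 (k(p) = 65 + 109 = 174)
-k(G(S(4))) = -1*174 = -174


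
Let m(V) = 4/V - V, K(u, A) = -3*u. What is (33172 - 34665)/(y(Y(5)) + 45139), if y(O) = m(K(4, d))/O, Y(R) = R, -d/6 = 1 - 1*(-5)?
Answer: -4479/135424 ≈ -0.033074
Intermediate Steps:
d = -36 (d = -6*(1 - 1*(-5)) = -6*(1 + 5) = -6*6 = -36)
m(V) = -V + 4/V
y(O) = 35/(3*O) (y(O) = (-(-3)*4 + 4/((-3*4)))/O = (-1*(-12) + 4/(-12))/O = (12 + 4*(-1/12))/O = (12 - ⅓)/O = 35/(3*O))
(33172 - 34665)/(y(Y(5)) + 45139) = (33172 - 34665)/((35/3)/5 + 45139) = -1493/((35/3)*(⅕) + 45139) = -1493/(7/3 + 45139) = -1493/135424/3 = -1493*3/135424 = -4479/135424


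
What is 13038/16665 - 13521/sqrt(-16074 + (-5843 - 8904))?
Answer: 4346/5555 + 13521*I*sqrt(629)/4403 ≈ 0.78236 + 77.017*I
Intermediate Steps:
13038/16665 - 13521/sqrt(-16074 + (-5843 - 8904)) = 13038*(1/16665) - 13521/sqrt(-16074 - 14747) = 4346/5555 - 13521*(-I*sqrt(629)/4403) = 4346/5555 - (-13521)*I*sqrt(629)/4403 = 4346/5555 + 13521*I*sqrt(629)/4403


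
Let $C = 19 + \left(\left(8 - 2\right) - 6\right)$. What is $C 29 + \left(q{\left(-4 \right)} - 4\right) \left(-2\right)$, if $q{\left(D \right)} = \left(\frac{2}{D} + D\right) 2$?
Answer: $577$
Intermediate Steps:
$C = 19$ ($C = 19 + \left(6 - 6\right) = 19 + 0 = 19$)
$q{\left(D \right)} = 2 D + \frac{4}{D}$ ($q{\left(D \right)} = \left(D + \frac{2}{D}\right) 2 = 2 D + \frac{4}{D}$)
$C 29 + \left(q{\left(-4 \right)} - 4\right) \left(-2\right) = 19 \cdot 29 + \left(\left(2 \left(-4\right) + \frac{4}{-4}\right) - 4\right) \left(-2\right) = 551 + \left(\left(-8 + 4 \left(- \frac{1}{4}\right)\right) - 4\right) \left(-2\right) = 551 + \left(\left(-8 - 1\right) - 4\right) \left(-2\right) = 551 + \left(-9 - 4\right) \left(-2\right) = 551 - -26 = 551 + 26 = 577$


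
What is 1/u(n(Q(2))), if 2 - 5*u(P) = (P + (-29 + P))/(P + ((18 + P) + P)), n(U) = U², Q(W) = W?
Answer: 50/27 ≈ 1.8519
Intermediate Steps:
u(P) = ⅖ - (-29 + 2*P)/(5*(18 + 3*P)) (u(P) = ⅖ - (P + (-29 + P))/(5*(P + ((18 + P) + P))) = ⅖ - (-29 + 2*P)/(5*(P + (18 + 2*P))) = ⅖ - (-29 + 2*P)/(5*(18 + 3*P)))
1/u(n(Q(2))) = 1/((65 + 4*2²)/(15*(6 + 2²))) = 1/((65 + 4*4)/(15*(6 + 4))) = 1/((1/15)*(65 + 16)/10) = 1/((1/15)*(⅒)*81) = 1/(27/50) = 50/27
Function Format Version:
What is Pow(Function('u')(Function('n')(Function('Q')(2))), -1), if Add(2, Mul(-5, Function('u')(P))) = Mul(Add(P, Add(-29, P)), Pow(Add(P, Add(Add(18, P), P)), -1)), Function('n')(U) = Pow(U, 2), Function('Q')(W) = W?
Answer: Rational(50, 27) ≈ 1.8519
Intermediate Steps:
Function('u')(P) = Add(Rational(2, 5), Mul(Rational(-1, 5), Pow(Add(18, Mul(3, P)), -1), Add(-29, Mul(2, P)))) (Function('u')(P) = Add(Rational(2, 5), Mul(Rational(-1, 5), Mul(Add(P, Add(-29, P)), Pow(Add(P, Add(Add(18, P), P)), -1)))) = Add(Rational(2, 5), Mul(Rational(-1, 5), Mul(Add(-29, Mul(2, P)), Pow(Add(P, Add(18, Mul(2, P))), -1)))) = Add(Rational(2, 5), Mul(Rational(-1, 5), Mul(Add(-29, Mul(2, P)), Pow(Add(18, Mul(3, P)), -1)))) = Add(Rational(2, 5), Mul(Rational(-1, 5), Mul(Pow(Add(18, Mul(3, P)), -1), Add(-29, Mul(2, P))))) = Add(Rational(2, 5), Mul(Rational(-1, 5), Pow(Add(18, Mul(3, P)), -1), Add(-29, Mul(2, P)))))
Pow(Function('u')(Function('n')(Function('Q')(2))), -1) = Pow(Mul(Rational(1, 15), Pow(Add(6, Pow(2, 2)), -1), Add(65, Mul(4, Pow(2, 2)))), -1) = Pow(Mul(Rational(1, 15), Pow(Add(6, 4), -1), Add(65, Mul(4, 4))), -1) = Pow(Mul(Rational(1, 15), Pow(10, -1), Add(65, 16)), -1) = Pow(Mul(Rational(1, 15), Rational(1, 10), 81), -1) = Pow(Rational(27, 50), -1) = Rational(50, 27)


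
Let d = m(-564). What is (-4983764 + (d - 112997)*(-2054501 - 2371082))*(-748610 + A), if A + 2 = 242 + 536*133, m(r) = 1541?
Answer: -333972589001064888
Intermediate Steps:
d = 1541
A = 71528 (A = -2 + (242 + 536*133) = -2 + (242 + 71288) = -2 + 71530 = 71528)
(-4983764 + (d - 112997)*(-2054501 - 2371082))*(-748610 + A) = (-4983764 + (1541 - 112997)*(-2054501 - 2371082))*(-748610 + 71528) = (-4983764 - 111456*(-4425583))*(-677082) = (-4983764 + 493257778848)*(-677082) = 493252795084*(-677082) = -333972589001064888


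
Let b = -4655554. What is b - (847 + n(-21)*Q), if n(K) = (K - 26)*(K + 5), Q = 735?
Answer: -5209121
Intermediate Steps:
n(K) = (-26 + K)*(5 + K)
b - (847 + n(-21)*Q) = -4655554 - (847 + (-130 + (-21)**2 - 21*(-21))*735) = -4655554 - (847 + (-130 + 441 + 441)*735) = -4655554 - (847 + 752*735) = -4655554 - (847 + 552720) = -4655554 - 1*553567 = -4655554 - 553567 = -5209121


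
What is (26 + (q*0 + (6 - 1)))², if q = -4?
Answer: 961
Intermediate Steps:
(26 + (q*0 + (6 - 1)))² = (26 + (-4*0 + (6 - 1)))² = (26 + (0 + 5))² = (26 + 5)² = 31² = 961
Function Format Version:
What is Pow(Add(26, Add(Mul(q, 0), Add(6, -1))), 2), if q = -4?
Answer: 961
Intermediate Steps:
Pow(Add(26, Add(Mul(q, 0), Add(6, -1))), 2) = Pow(Add(26, Add(Mul(-4, 0), Add(6, -1))), 2) = Pow(Add(26, Add(0, 5)), 2) = Pow(Add(26, 5), 2) = Pow(31, 2) = 961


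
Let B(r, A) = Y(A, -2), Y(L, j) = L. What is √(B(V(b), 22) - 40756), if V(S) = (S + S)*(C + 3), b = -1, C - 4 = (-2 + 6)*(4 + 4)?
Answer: 3*I*√4526 ≈ 201.83*I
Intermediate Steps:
C = 36 (C = 4 + (-2 + 6)*(4 + 4) = 4 + 4*8 = 4 + 32 = 36)
V(S) = 78*S (V(S) = (S + S)*(36 + 3) = (2*S)*39 = 78*S)
B(r, A) = A
√(B(V(b), 22) - 40756) = √(22 - 40756) = √(-40734) = 3*I*√4526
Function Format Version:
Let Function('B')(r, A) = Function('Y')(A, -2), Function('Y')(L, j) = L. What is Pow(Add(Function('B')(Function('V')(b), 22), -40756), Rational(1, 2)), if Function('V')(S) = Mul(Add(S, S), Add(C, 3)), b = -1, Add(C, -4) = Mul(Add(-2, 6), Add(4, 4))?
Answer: Mul(3, I, Pow(4526, Rational(1, 2))) ≈ Mul(201.83, I)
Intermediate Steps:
C = 36 (C = Add(4, Mul(Add(-2, 6), Add(4, 4))) = Add(4, Mul(4, 8)) = Add(4, 32) = 36)
Function('V')(S) = Mul(78, S) (Function('V')(S) = Mul(Add(S, S), Add(36, 3)) = Mul(Mul(2, S), 39) = Mul(78, S))
Function('B')(r, A) = A
Pow(Add(Function('B')(Function('V')(b), 22), -40756), Rational(1, 2)) = Pow(Add(22, -40756), Rational(1, 2)) = Pow(-40734, Rational(1, 2)) = Mul(3, I, Pow(4526, Rational(1, 2)))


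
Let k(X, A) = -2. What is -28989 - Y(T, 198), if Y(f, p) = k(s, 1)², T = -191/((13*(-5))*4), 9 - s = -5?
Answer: -28993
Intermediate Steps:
s = 14 (s = 9 - 1*(-5) = 9 + 5 = 14)
T = 191/260 (T = -191/((-65*4)) = -191/(-260) = -191*(-1/260) = 191/260 ≈ 0.73462)
Y(f, p) = 4 (Y(f, p) = (-2)² = 4)
-28989 - Y(T, 198) = -28989 - 1*4 = -28989 - 4 = -28993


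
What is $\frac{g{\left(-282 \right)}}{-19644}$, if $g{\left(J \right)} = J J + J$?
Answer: $- \frac{13207}{3274} \approx -4.0339$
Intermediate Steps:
$g{\left(J \right)} = J + J^{2}$ ($g{\left(J \right)} = J^{2} + J = J + J^{2}$)
$\frac{g{\left(-282 \right)}}{-19644} = \frac{\left(-282\right) \left(1 - 282\right)}{-19644} = \left(-282\right) \left(-281\right) \left(- \frac{1}{19644}\right) = 79242 \left(- \frac{1}{19644}\right) = - \frac{13207}{3274}$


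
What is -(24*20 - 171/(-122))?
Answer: -58731/122 ≈ -481.40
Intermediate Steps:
-(24*20 - 171/(-122)) = -(480 - 171*(-1/122)) = -(480 + 171/122) = -1*58731/122 = -58731/122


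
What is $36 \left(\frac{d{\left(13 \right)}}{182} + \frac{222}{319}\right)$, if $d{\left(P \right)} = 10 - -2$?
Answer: $\frac{796176}{29029} \approx 27.427$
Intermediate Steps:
$d{\left(P \right)} = 12$ ($d{\left(P \right)} = 10 + 2 = 12$)
$36 \left(\frac{d{\left(13 \right)}}{182} + \frac{222}{319}\right) = 36 \left(\frac{12}{182} + \frac{222}{319}\right) = 36 \left(12 \cdot \frac{1}{182} + 222 \cdot \frac{1}{319}\right) = 36 \left(\frac{6}{91} + \frac{222}{319}\right) = 36 \cdot \frac{22116}{29029} = \frac{796176}{29029}$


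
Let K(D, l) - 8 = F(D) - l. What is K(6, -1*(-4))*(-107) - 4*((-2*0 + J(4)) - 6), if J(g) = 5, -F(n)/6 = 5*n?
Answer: 18836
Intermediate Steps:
F(n) = -30*n
K(D, l) = 8 - l - 30*D (K(D, l) = 8 + (-30*D - l) = 8 + (-l - 30*D) = 8 - l - 30*D)
K(6, -1*(-4))*(-107) - 4*((-2*0 + J(4)) - 6) = (8 - (-1)*(-4) - 30*6)*(-107) - 4*((-2*0 + 5) - 6) = (8 - 1*4 - 180)*(-107) - 4*((0 + 5) - 6) = (8 - 4 - 180)*(-107) - 4*(5 - 6) = -176*(-107) - 4*(-1) = 18832 + 4 = 18836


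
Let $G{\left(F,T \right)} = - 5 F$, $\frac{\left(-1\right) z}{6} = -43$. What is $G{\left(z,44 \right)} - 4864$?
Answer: $-6154$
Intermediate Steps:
$z = 258$ ($z = \left(-6\right) \left(-43\right) = 258$)
$G{\left(z,44 \right)} - 4864 = \left(-5\right) 258 - 4864 = -1290 - 4864 = -6154$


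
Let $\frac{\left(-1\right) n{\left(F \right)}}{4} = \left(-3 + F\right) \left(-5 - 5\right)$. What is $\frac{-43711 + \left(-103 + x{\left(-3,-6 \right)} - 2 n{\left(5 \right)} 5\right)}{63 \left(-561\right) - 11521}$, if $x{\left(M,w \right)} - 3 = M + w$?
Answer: $\frac{19507}{23432} \approx 0.83249$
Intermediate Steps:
$n{\left(F \right)} = -120 + 40 F$ ($n{\left(F \right)} = - 4 \left(-3 + F\right) \left(-5 - 5\right) = - 4 \left(-3 + F\right) \left(-10\right) = - 4 \left(30 - 10 F\right) = -120 + 40 F$)
$x{\left(M,w \right)} = 3 + M + w$ ($x{\left(M,w \right)} = 3 + \left(M + w\right) = 3 + M + w$)
$\frac{-43711 + \left(-103 + x{\left(-3,-6 \right)} - 2 n{\left(5 \right)} 5\right)}{63 \left(-561\right) - 11521} = \frac{-43711 - \left(103 - \left(3 - 3 - 6\right) - 2 \left(-120 + 40 \cdot 5\right) 5\right)}{63 \left(-561\right) - 11521} = \frac{-43711 - \left(103 + 6 - 2 \left(-120 + 200\right) 5\right)}{-35343 - 11521} = \frac{-43711 - \left(103 + 6 \left(-2\right) 80 \cdot 5\right)}{-46864} = \left(-43711 - \left(103 + 6 \left(\left(-160\right) 5\right)\right)\right) \left(- \frac{1}{46864}\right) = \left(-43711 - -4697\right) \left(- \frac{1}{46864}\right) = \left(-43711 + \left(-103 + 4800\right)\right) \left(- \frac{1}{46864}\right) = \left(-43711 + 4697\right) \left(- \frac{1}{46864}\right) = \left(-39014\right) \left(- \frac{1}{46864}\right) = \frac{19507}{23432}$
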